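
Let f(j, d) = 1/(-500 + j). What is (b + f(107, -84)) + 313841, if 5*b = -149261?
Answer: 558037987/1965 ≈ 2.8399e+5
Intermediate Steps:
b = -149261/5 (b = (1/5)*(-149261) = -149261/5 ≈ -29852.)
(b + f(107, -84)) + 313841 = (-149261/5 + 1/(-500 + 107)) + 313841 = (-149261/5 + 1/(-393)) + 313841 = (-149261/5 - 1/393) + 313841 = -58659578/1965 + 313841 = 558037987/1965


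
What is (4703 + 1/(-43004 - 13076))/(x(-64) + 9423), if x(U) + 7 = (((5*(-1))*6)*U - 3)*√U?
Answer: 310426969303/2270216203520 - 505597706163*I/2270216203520 ≈ 0.13674 - 0.22271*I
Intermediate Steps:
x(U) = -7 + √U*(-3 - 30*U) (x(U) = -7 + (((5*(-1))*6)*U - 3)*√U = -7 + ((-5*6)*U - 3)*√U = -7 + (-30*U - 3)*√U = -7 + (-3 - 30*U)*√U = -7 + √U*(-3 - 30*U))
(4703 + 1/(-43004 - 13076))/(x(-64) + 9423) = (4703 + 1/(-43004 - 13076))/((-7 - (-15360)*I - 24*I) + 9423) = (4703 + 1/(-56080))/((-7 - (-15360)*I - 24*I) + 9423) = (4703 - 1/56080)/((-7 + 15360*I - 24*I) + 9423) = 263744239/(56080*((-7 + 15336*I) + 9423)) = 263744239/(56080*(9416 + 15336*I)) = 263744239*((9416 - 15336*I)/323853952)/56080 = 263744239*(9416 - 15336*I)/18161729628160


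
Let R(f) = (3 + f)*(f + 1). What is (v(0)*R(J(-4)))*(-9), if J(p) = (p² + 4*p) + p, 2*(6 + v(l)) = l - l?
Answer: 162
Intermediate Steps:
v(l) = -6 (v(l) = -6 + (l - l)/2 = -6 + (½)*0 = -6 + 0 = -6)
J(p) = p² + 5*p
R(f) = (1 + f)*(3 + f) (R(f) = (3 + f)*(1 + f) = (1 + f)*(3 + f))
(v(0)*R(J(-4)))*(-9) = -6*(3 + (-4*(5 - 4))² + 4*(-4*(5 - 4)))*(-9) = -6*(3 + (-4*1)² + 4*(-4*1))*(-9) = -6*(3 + (-4)² + 4*(-4))*(-9) = -6*(3 + 16 - 16)*(-9) = -6*3*(-9) = -18*(-9) = 162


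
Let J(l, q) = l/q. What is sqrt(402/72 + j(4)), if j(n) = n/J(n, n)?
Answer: sqrt(345)/6 ≈ 3.0957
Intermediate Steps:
j(n) = n (j(n) = n/((n/n)) = n/1 = n*1 = n)
sqrt(402/72 + j(4)) = sqrt(402/72 + 4) = sqrt(402*(1/72) + 4) = sqrt(67/12 + 4) = sqrt(115/12) = sqrt(345)/6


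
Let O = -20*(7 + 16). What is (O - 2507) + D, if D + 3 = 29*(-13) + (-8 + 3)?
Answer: -3352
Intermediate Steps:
O = -460 (O = -20*23 = -460)
D = -385 (D = -3 + (29*(-13) + (-8 + 3)) = -3 + (-377 - 5) = -3 - 382 = -385)
(O - 2507) + D = (-460 - 2507) - 385 = -2967 - 385 = -3352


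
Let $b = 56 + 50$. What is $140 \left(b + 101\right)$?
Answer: $28980$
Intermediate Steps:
$b = 106$
$140 \left(b + 101\right) = 140 \left(106 + 101\right) = 140 \cdot 207 = 28980$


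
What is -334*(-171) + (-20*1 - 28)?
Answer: 57066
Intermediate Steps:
-334*(-171) + (-20*1 - 28) = 57114 + (-20 - 28) = 57114 - 48 = 57066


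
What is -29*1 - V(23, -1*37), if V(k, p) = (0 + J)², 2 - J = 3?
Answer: -30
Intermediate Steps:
J = -1 (J = 2 - 1*3 = 2 - 3 = -1)
V(k, p) = 1 (V(k, p) = (0 - 1)² = (-1)² = 1)
-29*1 - V(23, -1*37) = -29*1 - 1*1 = -29 - 1 = -30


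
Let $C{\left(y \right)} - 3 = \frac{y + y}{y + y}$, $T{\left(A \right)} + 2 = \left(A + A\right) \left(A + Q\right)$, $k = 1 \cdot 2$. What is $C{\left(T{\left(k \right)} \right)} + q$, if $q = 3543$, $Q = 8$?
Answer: $3547$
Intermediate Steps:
$k = 2$
$T{\left(A \right)} = -2 + 2 A \left(8 + A\right)$ ($T{\left(A \right)} = -2 + \left(A + A\right) \left(A + 8\right) = -2 + 2 A \left(8 + A\right)$)
$C{\left(y \right)} = 4$ ($C{\left(y \right)} = 3 + \frac{y + y}{y + y} = 3 + \frac{2 y}{2 y} = 3 + 2 y \frac{1}{2 y} = 3 + 1 = 4$)
$C{\left(T{\left(k \right)} \right)} + q = 4 + 3543 = 3547$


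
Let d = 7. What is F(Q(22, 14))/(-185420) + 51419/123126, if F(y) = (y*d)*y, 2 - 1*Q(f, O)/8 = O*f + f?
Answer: -1481211881663/5707505730 ≈ -259.52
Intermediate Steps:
Q(f, O) = 16 - 8*f - 8*O*f (Q(f, O) = 16 - 8*(O*f + f) = 16 - 8*(f + O*f) = 16 + (-8*f - 8*O*f) = 16 - 8*f - 8*O*f)
F(y) = 7*y**2 (F(y) = (y*7)*y = (7*y)*y = 7*y**2)
F(Q(22, 14))/(-185420) + 51419/123126 = (7*(16 - 8*22 - 8*14*22)**2)/(-185420) + 51419/123126 = (7*(16 - 176 - 2464)**2)*(-1/185420) + 51419*(1/123126) = (7*(-2624)**2)*(-1/185420) + 51419/123126 = (7*6885376)*(-1/185420) + 51419/123126 = 48197632*(-1/185420) + 51419/123126 = -12049408/46355 + 51419/123126 = -1481211881663/5707505730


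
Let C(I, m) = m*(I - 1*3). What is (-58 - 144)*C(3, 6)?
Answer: 0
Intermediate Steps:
C(I, m) = m*(-3 + I) (C(I, m) = m*(I - 3) = m*(-3 + I))
(-58 - 144)*C(3, 6) = (-58 - 144)*(6*(-3 + 3)) = -1212*0 = -202*0 = 0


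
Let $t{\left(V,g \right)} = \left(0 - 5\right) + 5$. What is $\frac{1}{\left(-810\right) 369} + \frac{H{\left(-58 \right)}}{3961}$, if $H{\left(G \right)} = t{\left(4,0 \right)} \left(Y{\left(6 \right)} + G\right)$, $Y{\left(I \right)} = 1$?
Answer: $- \frac{1}{298890} \approx -3.3457 \cdot 10^{-6}$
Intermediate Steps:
$t{\left(V,g \right)} = 0$ ($t{\left(V,g \right)} = -5 + 5 = 0$)
$H{\left(G \right)} = 0$ ($H{\left(G \right)} = 0 \left(1 + G\right) = 0$)
$\frac{1}{\left(-810\right) 369} + \frac{H{\left(-58 \right)}}{3961} = \frac{1}{\left(-810\right) 369} + \frac{0}{3961} = \left(- \frac{1}{810}\right) \frac{1}{369} + 0 \cdot \frac{1}{3961} = - \frac{1}{298890} + 0 = - \frac{1}{298890}$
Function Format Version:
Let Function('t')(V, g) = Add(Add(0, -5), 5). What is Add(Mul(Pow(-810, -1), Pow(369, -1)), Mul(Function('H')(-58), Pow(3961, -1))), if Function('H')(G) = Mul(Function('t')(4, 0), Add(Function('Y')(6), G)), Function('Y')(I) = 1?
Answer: Rational(-1, 298890) ≈ -3.3457e-6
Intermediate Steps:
Function('t')(V, g) = 0 (Function('t')(V, g) = Add(-5, 5) = 0)
Function('H')(G) = 0 (Function('H')(G) = Mul(0, Add(1, G)) = 0)
Add(Mul(Pow(-810, -1), Pow(369, -1)), Mul(Function('H')(-58), Pow(3961, -1))) = Add(Mul(Pow(-810, -1), Pow(369, -1)), Mul(0, Pow(3961, -1))) = Add(Mul(Rational(-1, 810), Rational(1, 369)), Mul(0, Rational(1, 3961))) = Add(Rational(-1, 298890), 0) = Rational(-1, 298890)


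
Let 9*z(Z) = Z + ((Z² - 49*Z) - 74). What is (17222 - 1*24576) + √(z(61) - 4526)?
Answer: -7354 + I*√40015/3 ≈ -7354.0 + 66.679*I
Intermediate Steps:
z(Z) = -74/9 - 16*Z/3 + Z²/9 (z(Z) = (Z + ((Z² - 49*Z) - 74))/9 = (Z + (-74 + Z² - 49*Z))/9 = (-74 + Z² - 48*Z)/9 = -74/9 - 16*Z/3 + Z²/9)
(17222 - 1*24576) + √(z(61) - 4526) = (17222 - 1*24576) + √((-74/9 - 16/3*61 + (⅑)*61²) - 4526) = (17222 - 24576) + √((-74/9 - 976/3 + (⅑)*3721) - 4526) = -7354 + √((-74/9 - 976/3 + 3721/9) - 4526) = -7354 + √(719/9 - 4526) = -7354 + √(-40015/9) = -7354 + I*√40015/3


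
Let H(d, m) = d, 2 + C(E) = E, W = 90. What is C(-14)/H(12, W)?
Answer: -4/3 ≈ -1.3333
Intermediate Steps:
C(E) = -2 + E
C(-14)/H(12, W) = (-2 - 14)/12 = -16*1/12 = -4/3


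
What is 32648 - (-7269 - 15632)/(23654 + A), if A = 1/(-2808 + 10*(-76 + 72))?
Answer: 2199449685016/67366591 ≈ 32649.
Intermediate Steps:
A = -1/2848 (A = 1/(-2808 + 10*(-4)) = 1/(-2808 - 40) = 1/(-2848) = -1/2848 ≈ -0.00035112)
32648 - (-7269 - 15632)/(23654 + A) = 32648 - (-7269 - 15632)/(23654 - 1/2848) = 32648 - (-22901)/67366591/2848 = 32648 - (-22901)*2848/67366591 = 32648 - 1*(-65222048/67366591) = 32648 + 65222048/67366591 = 2199449685016/67366591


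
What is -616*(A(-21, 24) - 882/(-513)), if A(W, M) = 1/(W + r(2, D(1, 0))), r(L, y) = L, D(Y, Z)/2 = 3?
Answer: -3080/3 ≈ -1026.7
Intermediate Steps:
D(Y, Z) = 6 (D(Y, Z) = 2*3 = 6)
A(W, M) = 1/(2 + W) (A(W, M) = 1/(W + 2) = 1/(2 + W))
-616*(A(-21, 24) - 882/(-513)) = -616*(1/(2 - 21) - 882/(-513)) = -616*(1/(-19) - 882*(-1/513)) = -616*(-1/19 + 98/57) = -616*5/3 = -3080/3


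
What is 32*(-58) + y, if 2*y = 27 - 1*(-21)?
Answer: -1832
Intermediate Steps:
y = 24 (y = (27 - 1*(-21))/2 = (27 + 21)/2 = (1/2)*48 = 24)
32*(-58) + y = 32*(-58) + 24 = -1856 + 24 = -1832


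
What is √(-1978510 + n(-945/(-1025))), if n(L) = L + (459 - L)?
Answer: I*√1978051 ≈ 1406.4*I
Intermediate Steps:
n(L) = 459
√(-1978510 + n(-945/(-1025))) = √(-1978510 + 459) = √(-1978051) = I*√1978051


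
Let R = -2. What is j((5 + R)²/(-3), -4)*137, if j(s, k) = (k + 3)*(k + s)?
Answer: 959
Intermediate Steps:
j(s, k) = (3 + k)*(k + s)
j((5 + R)²/(-3), -4)*137 = ((-4)² + 3*(-4) + 3*((5 - 2)²/(-3)) - 4*(5 - 2)²/(-3))*137 = (16 - 12 + 3*(3²*(-⅓)) - 4*3²*(-1)/3)*137 = (16 - 12 + 3*(9*(-⅓)) - 36*(-1)/3)*137 = (16 - 12 + 3*(-3) - 4*(-3))*137 = (16 - 12 - 9 + 12)*137 = 7*137 = 959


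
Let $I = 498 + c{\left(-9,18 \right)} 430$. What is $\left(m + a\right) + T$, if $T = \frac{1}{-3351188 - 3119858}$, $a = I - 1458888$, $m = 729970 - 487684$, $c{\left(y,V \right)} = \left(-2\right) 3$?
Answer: $- \frac{7886160223465}{6471046} \approx -1.2187 \cdot 10^{6}$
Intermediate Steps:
$c{\left(y,V \right)} = -6$
$I = -2082$ ($I = 498 - 2580 = -2082$)
$m = 242286$
$a = -1460970$ ($a = -2082 - 1458888 = -1460970$)
$T = - \frac{1}{6471046}$ ($T = \frac{1}{-6471046} = - \frac{1}{6471046} \approx -1.5453 \cdot 10^{-7}$)
$\left(m + a\right) + T = \left(242286 - 1460970\right) - \frac{1}{6471046} = -1218684 - \frac{1}{6471046} = - \frac{7886160223465}{6471046}$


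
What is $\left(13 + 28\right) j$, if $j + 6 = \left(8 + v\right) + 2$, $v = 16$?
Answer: $820$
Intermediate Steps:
$j = 20$ ($j = -6 + \left(\left(8 + 16\right) + 2\right) = -6 + \left(24 + 2\right) = -6 + 26 = 20$)
$\left(13 + 28\right) j = \left(13 + 28\right) 20 = 41 \cdot 20 = 820$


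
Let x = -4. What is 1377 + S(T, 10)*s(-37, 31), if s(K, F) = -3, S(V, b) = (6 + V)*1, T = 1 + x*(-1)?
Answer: 1344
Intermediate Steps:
T = 5 (T = 1 - 4*(-1) = 1 + 4 = 5)
S(V, b) = 6 + V
1377 + S(T, 10)*s(-37, 31) = 1377 + (6 + 5)*(-3) = 1377 + 11*(-3) = 1377 - 33 = 1344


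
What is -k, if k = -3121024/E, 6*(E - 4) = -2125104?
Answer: -780256/88545 ≈ -8.8120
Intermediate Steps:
E = -354180 (E = 4 + (⅙)*(-2125104) = 4 - 354184 = -354180)
k = 780256/88545 (k = -3121024/(-354180) = -3121024*(-1/354180) = 780256/88545 ≈ 8.8120)
-k = -1*780256/88545 = -780256/88545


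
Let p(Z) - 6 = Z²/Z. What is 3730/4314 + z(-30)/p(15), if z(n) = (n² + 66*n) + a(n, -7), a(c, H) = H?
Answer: -256166/5033 ≈ -50.897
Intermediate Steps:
p(Z) = 6 + Z (p(Z) = 6 + Z²/Z = 6 + Z)
z(n) = -7 + n² + 66*n (z(n) = (n² + 66*n) - 7 = -7 + n² + 66*n)
3730/4314 + z(-30)/p(15) = 3730/4314 + (-7 + (-30)² + 66*(-30))/(6 + 15) = 3730*(1/4314) + (-7 + 900 - 1980)/21 = 1865/2157 - 1087*1/21 = 1865/2157 - 1087/21 = -256166/5033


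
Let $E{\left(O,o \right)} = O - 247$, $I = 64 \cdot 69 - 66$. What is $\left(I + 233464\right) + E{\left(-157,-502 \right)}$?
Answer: $237410$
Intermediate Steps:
$I = 4350$ ($I = 4416 - 66 = 4350$)
$E{\left(O,o \right)} = -247 + O$
$\left(I + 233464\right) + E{\left(-157,-502 \right)} = \left(4350 + 233464\right) - 404 = 237814 - 404 = 237410$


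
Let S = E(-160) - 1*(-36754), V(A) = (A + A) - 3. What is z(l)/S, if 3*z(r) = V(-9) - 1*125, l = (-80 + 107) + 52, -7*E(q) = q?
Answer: -511/386157 ≈ -0.0013233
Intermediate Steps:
E(q) = -q/7
l = 79 (l = 27 + 52 = 79)
V(A) = -3 + 2*A (V(A) = 2*A - 3 = -3 + 2*A)
S = 257438/7 (S = -⅐*(-160) - 1*(-36754) = 160/7 + 36754 = 257438/7 ≈ 36777.)
z(r) = -146/3 (z(r) = ((-3 + 2*(-9)) - 1*125)/3 = ((-3 - 18) - 125)/3 = (-21 - 125)/3 = (⅓)*(-146) = -146/3)
z(l)/S = -146/(3*257438/7) = -146/3*7/257438 = -511/386157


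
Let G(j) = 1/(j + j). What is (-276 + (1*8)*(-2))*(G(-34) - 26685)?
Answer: 132464413/17 ≈ 7.7920e+6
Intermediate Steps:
G(j) = 1/(2*j)
(-276 + (1*8)*(-2))*(G(-34) - 26685) = (-276 + (1*8)*(-2))*((½)/(-34) - 26685) = (-276 + 8*(-2))*((½)*(-1/34) - 26685) = (-276 - 16)*(-1/68 - 26685) = -292*(-1814581/68) = 132464413/17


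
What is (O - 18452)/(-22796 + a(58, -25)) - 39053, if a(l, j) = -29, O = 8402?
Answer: -35654987/913 ≈ -39053.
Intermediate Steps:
(O - 18452)/(-22796 + a(58, -25)) - 39053 = (8402 - 18452)/(-22796 - 29) - 39053 = -10050/(-22825) - 39053 = -10050*(-1/22825) - 39053 = 402/913 - 39053 = -35654987/913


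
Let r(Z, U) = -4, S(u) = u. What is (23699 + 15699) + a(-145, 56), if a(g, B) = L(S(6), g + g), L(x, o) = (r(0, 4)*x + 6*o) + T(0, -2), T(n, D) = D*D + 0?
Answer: 37638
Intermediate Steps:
T(n, D) = D**2 (T(n, D) = D**2 + 0 = D**2)
L(x, o) = 4 - 4*x + 6*o (L(x, o) = (-4*x + 6*o) + (-2)**2 = (-4*x + 6*o) + 4 = 4 - 4*x + 6*o)
a(g, B) = -20 + 12*g (a(g, B) = 4 - 4*6 + 6*(g + g) = 4 - 24 + 6*(2*g) = 4 - 24 + 12*g = -20 + 12*g)
(23699 + 15699) + a(-145, 56) = (23699 + 15699) + (-20 + 12*(-145)) = 39398 + (-20 - 1740) = 39398 - 1760 = 37638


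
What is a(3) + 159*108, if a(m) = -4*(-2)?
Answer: 17180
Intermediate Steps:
a(m) = 8
a(3) + 159*108 = 8 + 159*108 = 8 + 17172 = 17180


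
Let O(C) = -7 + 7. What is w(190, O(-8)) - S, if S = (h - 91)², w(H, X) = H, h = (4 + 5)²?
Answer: 90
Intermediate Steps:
h = 81 (h = 9² = 81)
O(C) = 0
S = 100 (S = (81 - 91)² = (-10)² = 100)
w(190, O(-8)) - S = 190 - 1*100 = 190 - 100 = 90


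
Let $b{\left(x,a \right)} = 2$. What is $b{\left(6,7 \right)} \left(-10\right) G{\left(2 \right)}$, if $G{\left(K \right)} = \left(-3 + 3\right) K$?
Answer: $0$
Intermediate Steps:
$G{\left(K \right)} = 0$ ($G{\left(K \right)} = 0 K = 0$)
$b{\left(6,7 \right)} \left(-10\right) G{\left(2 \right)} = 2 \left(-10\right) 0 = \left(-20\right) 0 = 0$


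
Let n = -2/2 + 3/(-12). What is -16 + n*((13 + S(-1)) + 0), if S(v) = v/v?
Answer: -67/2 ≈ -33.500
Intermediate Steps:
S(v) = 1
n = -5/4 (n = -2*½ + 3*(-1/12) = -1 - ¼ = -5/4 ≈ -1.2500)
-16 + n*((13 + S(-1)) + 0) = -16 - 5*((13 + 1) + 0)/4 = -16 - 5*(14 + 0)/4 = -16 - 5/4*14 = -16 - 35/2 = -67/2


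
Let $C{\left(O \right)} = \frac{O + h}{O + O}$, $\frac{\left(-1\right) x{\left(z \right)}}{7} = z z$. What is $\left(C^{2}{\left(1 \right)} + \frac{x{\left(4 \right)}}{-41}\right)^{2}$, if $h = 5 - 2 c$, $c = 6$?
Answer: $\frac{231361}{1681} \approx 137.63$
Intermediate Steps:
$x{\left(z \right)} = - 7 z^{2}$ ($x{\left(z \right)} = - 7 z z = - 7 z^{2}$)
$h = -7$ ($h = 5 - 12 = -7$)
$C{\left(O \right)} = \frac{-7 + O}{2 O}$ ($C{\left(O \right)} = \frac{O - 7}{O + O} = \frac{-7 + O}{2 O}$)
$\left(C^{2}{\left(1 \right)} + \frac{x{\left(4 \right)}}{-41}\right)^{2} = \left(\left(\frac{-7 + 1}{2 \cdot 1}\right)^{2} + \frac{\left(-7\right) 4^{2}}{-41}\right)^{2} = \left(\left(\frac{1}{2} \cdot 1 \left(-6\right)\right)^{2} + \left(-7\right) 16 \left(- \frac{1}{41}\right)\right)^{2} = \left(\left(-3\right)^{2} - - \frac{112}{41}\right)^{2} = \left(9 + \frac{112}{41}\right)^{2} = \left(\frac{481}{41}\right)^{2} = \frac{231361}{1681}$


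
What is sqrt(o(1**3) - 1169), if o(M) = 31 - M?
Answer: I*sqrt(1139) ≈ 33.749*I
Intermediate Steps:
sqrt(o(1**3) - 1169) = sqrt((31 - 1*1**3) - 1169) = sqrt((31 - 1*1) - 1169) = sqrt((31 - 1) - 1169) = sqrt(30 - 1169) = sqrt(-1139) = I*sqrt(1139)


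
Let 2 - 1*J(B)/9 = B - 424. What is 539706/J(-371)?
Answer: 179902/2391 ≈ 75.241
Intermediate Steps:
J(B) = 3834 - 9*B (J(B) = 18 - 9*(B - 424) = 18 - 9*(-424 + B) = 18 + (3816 - 9*B) = 3834 - 9*B)
539706/J(-371) = 539706/(3834 - 9*(-371)) = 539706/(3834 + 3339) = 539706/7173 = 539706*(1/7173) = 179902/2391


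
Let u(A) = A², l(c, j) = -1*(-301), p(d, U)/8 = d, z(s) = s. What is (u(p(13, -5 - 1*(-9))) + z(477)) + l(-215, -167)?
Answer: 11594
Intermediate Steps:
p(d, U) = 8*d
l(c, j) = 301
(u(p(13, -5 - 1*(-9))) + z(477)) + l(-215, -167) = ((8*13)² + 477) + 301 = (104² + 477) + 301 = (10816 + 477) + 301 = 11293 + 301 = 11594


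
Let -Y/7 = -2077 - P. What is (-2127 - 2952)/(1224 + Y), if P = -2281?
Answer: 1693/68 ≈ 24.897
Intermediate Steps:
Y = -1428 (Y = -7*(-2077 - 1*(-2281)) = -7*(-2077 + 2281) = -7*204 = -1428)
(-2127 - 2952)/(1224 + Y) = (-2127 - 2952)/(1224 - 1428) = -5079/(-204) = -5079*(-1/204) = 1693/68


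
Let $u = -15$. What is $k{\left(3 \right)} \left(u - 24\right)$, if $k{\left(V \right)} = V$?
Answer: $-117$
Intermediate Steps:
$k{\left(3 \right)} \left(u - 24\right) = 3 \left(-15 - 24\right) = 3 \left(-39\right) = -117$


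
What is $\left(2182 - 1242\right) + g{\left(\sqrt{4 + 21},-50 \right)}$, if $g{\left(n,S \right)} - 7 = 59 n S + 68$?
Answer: $-13735$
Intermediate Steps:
$g{\left(n,S \right)} = 75 + 59 S n$ ($g{\left(n,S \right)} = 7 + \left(59 n S + 68\right) = 7 + \left(59 S n + 68\right) = 7 + \left(68 + 59 S n\right) = 75 + 59 S n$)
$\left(2182 - 1242\right) + g{\left(\sqrt{4 + 21},-50 \right)} = \left(2182 - 1242\right) + \left(75 + 59 \left(-50\right) \sqrt{4 + 21}\right) = 940 + \left(75 + 59 \left(-50\right) \sqrt{25}\right) = 940 + \left(75 + 59 \left(-50\right) 5\right) = 940 + \left(75 - 14750\right) = 940 - 14675 = -13735$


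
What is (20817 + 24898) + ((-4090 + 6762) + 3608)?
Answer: 51995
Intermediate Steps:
(20817 + 24898) + ((-4090 + 6762) + 3608) = 45715 + (2672 + 3608) = 45715 + 6280 = 51995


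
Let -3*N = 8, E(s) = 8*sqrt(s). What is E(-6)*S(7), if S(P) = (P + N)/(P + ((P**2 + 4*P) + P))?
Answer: 8*I*sqrt(6)/21 ≈ 0.93314*I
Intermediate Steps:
N = -8/3 (N = -1/3*8 = -8/3 ≈ -2.6667)
S(P) = (-8/3 + P)/(P**2 + 6*P) (S(P) = (P - 8/3)/(P + ((P**2 + 4*P) + P)) = (-8/3 + P)/(P + (P**2 + 5*P)) = (-8/3 + P)/(P**2 + 6*P))
E(-6)*S(7) = (8*sqrt(-6))*((-8/3 + 7)/(7*(6 + 7))) = (8*(I*sqrt(6)))*((1/7)*(13/3)/13) = (8*I*sqrt(6))*((1/7)*(1/13)*(13/3)) = (8*I*sqrt(6))*(1/21) = 8*I*sqrt(6)/21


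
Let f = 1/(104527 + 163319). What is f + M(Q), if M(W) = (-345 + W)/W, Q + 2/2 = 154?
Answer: -1904677/1517794 ≈ -1.2549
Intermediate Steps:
Q = 153 (Q = -1 + 154 = 153)
M(W) = (-345 + W)/W
f = 1/267846 ≈ 3.7335e-6
f + M(Q) = 1/267846 + (-345 + 153)/153 = 1/267846 + (1/153)*(-192) = 1/267846 - 64/51 = -1904677/1517794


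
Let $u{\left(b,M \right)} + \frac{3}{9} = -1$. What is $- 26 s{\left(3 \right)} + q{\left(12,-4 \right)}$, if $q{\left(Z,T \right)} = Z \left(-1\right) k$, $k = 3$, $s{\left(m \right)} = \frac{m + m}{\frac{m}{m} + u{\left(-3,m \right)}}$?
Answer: $432$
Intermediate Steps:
$u{\left(b,M \right)} = - \frac{4}{3}$ ($u{\left(b,M \right)} = - \frac{1}{3} - 1 = - \frac{4}{3}$)
$s{\left(m \right)} = - 6 m$ ($s{\left(m \right)} = \frac{m + m}{\frac{m}{m} - \frac{4}{3}} = \frac{2 m}{1 - \frac{4}{3}} = \frac{2 m}{- \frac{1}{3}} = 2 m \left(-3\right) = - 6 m$)
$q{\left(Z,T \right)} = - 3 Z$ ($q{\left(Z,T \right)} = Z \left(-1\right) 3 = - Z 3 = - 3 Z$)
$- 26 s{\left(3 \right)} + q{\left(12,-4 \right)} = - 26 \left(\left(-6\right) 3\right) - 36 = \left(-26\right) \left(-18\right) - 36 = 468 - 36 = 432$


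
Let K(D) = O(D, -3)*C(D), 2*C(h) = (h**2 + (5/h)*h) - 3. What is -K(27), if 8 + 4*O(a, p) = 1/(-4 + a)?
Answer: 133773/184 ≈ 727.03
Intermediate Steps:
O(a, p) = -2 + 1/(4*(-4 + a))
C(h) = 1 + h**2/2 (C(h) = ((h**2 + (5/h)*h) - 3)/2 = ((h**2 + 5) - 3)/2 = ((5 + h**2) - 3)/2 = (2 + h**2)/2 = 1 + h**2/2)
K(D) = (1 + D**2/2)*(33 - 8*D)/(4*(-4 + D)) (K(D) = ((33 - 8*D)/(4*(-4 + D)))*(1 + D**2/2) = (1 + D**2/2)*(33 - 8*D)/(4*(-4 + D)))
-K(27) = -(-1)*(-33 + 8*27)*(2 + 27**2)/(-32 + 8*27) = -(-1)*(-33 + 216)*(2 + 729)/(-32 + 216) = -(-1)*183*731/184 = -1*(-133773/184) = 133773/184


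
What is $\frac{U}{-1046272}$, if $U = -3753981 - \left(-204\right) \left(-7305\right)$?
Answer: $\frac{5244201}{1046272} \approx 5.0123$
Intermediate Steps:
$U = -5244201$ ($U = -3753981 - 1490220 = -5244201$)
$\frac{U}{-1046272} = - \frac{5244201}{-1046272} = \left(-5244201\right) \left(- \frac{1}{1046272}\right) = \frac{5244201}{1046272}$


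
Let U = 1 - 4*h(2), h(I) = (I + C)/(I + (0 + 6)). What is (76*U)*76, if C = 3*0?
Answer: 0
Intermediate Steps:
C = 0
h(I) = I/(6 + I) (h(I) = (I + 0)/(I + (0 + 6)) = I/(I + 6) = I/(6 + I))
U = 0 (U = 1 - 8/(6 + 2) = 1 - 8/8 = 1 - 4*¼ = 1 - 1 = 0)
(76*U)*76 = (76*0)*76 = 0*76 = 0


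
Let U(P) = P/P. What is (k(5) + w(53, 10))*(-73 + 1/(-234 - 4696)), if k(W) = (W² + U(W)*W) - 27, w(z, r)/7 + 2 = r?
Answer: -21233569/4930 ≈ -4307.0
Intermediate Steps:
U(P) = 1
w(z, r) = -14 + 7*r
k(W) = -27 + W + W² (k(W) = (W² + 1*W) - 27 = (W² + W) - 27 = (W + W²) - 27 = -27 + W + W²)
(k(5) + w(53, 10))*(-73 + 1/(-234 - 4696)) = ((-27 + 5 + 5²) + (-14 + 7*10))*(-73 + 1/(-234 - 4696)) = ((-27 + 5 + 25) + (-14 + 70))*(-73 + 1/(-4930)) = (3 + 56)*(-73 - 1/4930) = 59*(-359891/4930) = -21233569/4930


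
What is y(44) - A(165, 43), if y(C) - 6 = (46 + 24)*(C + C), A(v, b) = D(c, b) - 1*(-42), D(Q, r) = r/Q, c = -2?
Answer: 12291/2 ≈ 6145.5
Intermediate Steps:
A(v, b) = 42 - b/2 (A(v, b) = b/(-2) - 1*(-42) = b*(-1/2) + 42 = -b/2 + 42 = 42 - b/2)
y(C) = 6 + 140*C (y(C) = 6 + (46 + 24)*(C + C) = 6 + 70*(2*C) = 6 + 140*C)
y(44) - A(165, 43) = (6 + 140*44) - (42 - 1/2*43) = (6 + 6160) - (42 - 43/2) = 6166 - 1*41/2 = 6166 - 41/2 = 12291/2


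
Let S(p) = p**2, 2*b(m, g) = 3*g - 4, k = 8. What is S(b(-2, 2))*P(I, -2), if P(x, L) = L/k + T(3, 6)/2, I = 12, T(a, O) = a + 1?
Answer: 7/4 ≈ 1.7500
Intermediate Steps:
T(a, O) = 1 + a
b(m, g) = -2 + 3*g/2 (b(m, g) = (3*g - 4)/2 = (-4 + 3*g)/2 = -2 + 3*g/2)
P(x, L) = 2 + L/8 (P(x, L) = L/8 + (1 + 3)/2 = L*(1/8) + 4*(1/2) = L/8 + 2 = 2 + L/8)
S(b(-2, 2))*P(I, -2) = (-2 + (3/2)*2)**2*(2 + (1/8)*(-2)) = (-2 + 3)**2*(2 - 1/4) = 1**2*(7/4) = 1*(7/4) = 7/4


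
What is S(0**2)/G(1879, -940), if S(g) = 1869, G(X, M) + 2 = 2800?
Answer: 1869/2798 ≈ 0.66798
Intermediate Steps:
G(X, M) = 2798 (G(X, M) = -2 + 2800 = 2798)
S(0**2)/G(1879, -940) = 1869/2798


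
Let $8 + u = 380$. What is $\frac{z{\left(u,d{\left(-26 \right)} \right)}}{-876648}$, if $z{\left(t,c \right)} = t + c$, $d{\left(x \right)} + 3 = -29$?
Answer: $- \frac{85}{219162} \approx -0.00038784$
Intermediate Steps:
$u = 372$ ($u = -8 + 380 = 372$)
$d{\left(x \right)} = -32$ ($d{\left(x \right)} = -3 - 29 = -32$)
$z{\left(t,c \right)} = c + t$
$\frac{z{\left(u,d{\left(-26 \right)} \right)}}{-876648} = \frac{-32 + 372}{-876648} = 340 \left(- \frac{1}{876648}\right) = - \frac{85}{219162}$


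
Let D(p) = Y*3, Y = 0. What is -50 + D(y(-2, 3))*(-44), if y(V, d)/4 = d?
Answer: -50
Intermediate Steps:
y(V, d) = 4*d
D(p) = 0 (D(p) = 0*3 = 0)
-50 + D(y(-2, 3))*(-44) = -50 + 0*(-44) = -50 + 0 = -50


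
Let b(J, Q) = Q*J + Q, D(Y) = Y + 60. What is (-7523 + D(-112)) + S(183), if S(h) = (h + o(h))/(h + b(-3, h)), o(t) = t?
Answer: -7577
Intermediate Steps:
D(Y) = 60 + Y
b(J, Q) = Q + J*Q (b(J, Q) = J*Q + Q = Q + J*Q)
S(h) = -2 (S(h) = (h + h)/(h + h*(1 - 3)) = (2*h)/(h + h*(-2)) = (2*h)/(h - 2*h) = (2*h)/((-h)) = (2*h)*(-1/h) = -2)
(-7523 + D(-112)) + S(183) = (-7523 + (60 - 112)) - 2 = (-7523 - 52) - 2 = -7575 - 2 = -7577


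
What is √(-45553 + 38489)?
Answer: 2*I*√1766 ≈ 84.048*I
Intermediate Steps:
√(-45553 + 38489) = √(-7064) = 2*I*√1766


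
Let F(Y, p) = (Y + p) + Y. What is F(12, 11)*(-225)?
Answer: -7875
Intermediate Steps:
F(Y, p) = p + 2*Y
F(12, 11)*(-225) = (11 + 2*12)*(-225) = (11 + 24)*(-225) = 35*(-225) = -7875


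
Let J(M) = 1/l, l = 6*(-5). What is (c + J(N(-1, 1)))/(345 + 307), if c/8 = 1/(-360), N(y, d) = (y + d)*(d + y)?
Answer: -1/11736 ≈ -8.5208e-5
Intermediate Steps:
l = -30
N(y, d) = (d + y)² (N(y, d) = (d + y)*(d + y) = (d + y)²)
J(M) = -1/30 (J(M) = 1/(-30) = -1/30)
c = -1/45 (c = 8/(-360) = 8*(-1/360) = -1/45 ≈ -0.022222)
(c + J(N(-1, 1)))/(345 + 307) = (-1/45 - 1/30)/(345 + 307) = -1/18/652 = -1/18*1/652 = -1/11736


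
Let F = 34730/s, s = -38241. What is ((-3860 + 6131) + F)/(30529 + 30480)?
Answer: 6677737/179465013 ≈ 0.037209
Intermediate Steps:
F = -34730/38241 (F = 34730/(-38241) = 34730*(-1/38241) = -34730/38241 ≈ -0.90819)
((-3860 + 6131) + F)/(30529 + 30480) = ((-3860 + 6131) - 34730/38241)/(30529 + 30480) = (2271 - 34730/38241)/61009 = (86810581/38241)*(1/61009) = 6677737/179465013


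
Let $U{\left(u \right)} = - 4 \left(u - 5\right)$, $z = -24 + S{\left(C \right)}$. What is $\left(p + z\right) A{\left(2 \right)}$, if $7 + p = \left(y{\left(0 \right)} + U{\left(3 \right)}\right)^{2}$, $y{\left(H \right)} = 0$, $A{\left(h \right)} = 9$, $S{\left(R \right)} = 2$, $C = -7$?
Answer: $315$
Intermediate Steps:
$z = -22$ ($z = -24 + 2 = -22$)
$U{\left(u \right)} = 20 - 4 u$ ($U{\left(u \right)} = - 4 \left(-5 + u\right) = 20 - 4 u$)
$p = 57$ ($p = -7 + \left(0 + \left(20 - 12\right)\right)^{2} = -7 + \left(0 + 8\right)^{2} = -7 + 8^{2} = -7 + 64 = 57$)
$\left(p + z\right) A{\left(2 \right)} = \left(57 - 22\right) 9 = 35 \cdot 9 = 315$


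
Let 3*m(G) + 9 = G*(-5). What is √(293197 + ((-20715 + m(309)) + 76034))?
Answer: 7*√7102 ≈ 589.91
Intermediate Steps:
m(G) = -3 - 5*G/3 (m(G) = -3 + (G*(-5))/3 = -3 + (-5*G)/3 = -3 - 5*G/3)
√(293197 + ((-20715 + m(309)) + 76034)) = √(293197 + ((-20715 + (-3 - 5/3*309)) + 76034)) = √(293197 + ((-20715 + (-3 - 515)) + 76034)) = √(293197 + ((-20715 - 518) + 76034)) = √(293197 + (-21233 + 76034)) = √(293197 + 54801) = √347998 = 7*√7102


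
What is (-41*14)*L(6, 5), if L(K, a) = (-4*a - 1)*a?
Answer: 60270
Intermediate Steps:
L(K, a) = a*(-1 - 4*a) (L(K, a) = (-1 - 4*a)*a = a*(-1 - 4*a))
(-41*14)*L(6, 5) = (-41*14)*(-1*5*(1 + 4*5)) = -(-574)*5*(1 + 20) = -(-574)*5*21 = -574*(-105) = 60270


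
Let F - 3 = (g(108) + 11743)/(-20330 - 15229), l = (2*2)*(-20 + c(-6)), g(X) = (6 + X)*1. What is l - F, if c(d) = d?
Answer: -3792956/35559 ≈ -106.67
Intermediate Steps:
g(X) = 6 + X
l = -104 (l = (2*2)*(-20 - 6) = 4*(-26) = -104)
F = 94820/35559 (F = 3 + ((6 + 108) + 11743)/(-20330 - 15229) = 3 + (114 + 11743)/(-35559) = 3 + 11857*(-1/35559) = 3 - 11857/35559 = 94820/35559 ≈ 2.6666)
l - F = -104 - 1*94820/35559 = -104 - 94820/35559 = -3792956/35559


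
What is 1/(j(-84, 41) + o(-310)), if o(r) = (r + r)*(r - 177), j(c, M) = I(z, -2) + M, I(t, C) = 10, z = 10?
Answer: 1/301991 ≈ 3.3114e-6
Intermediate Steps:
j(c, M) = 10 + M
o(r) = 2*r*(-177 + r) (o(r) = (2*r)*(-177 + r) = 2*r*(-177 + r))
1/(j(-84, 41) + o(-310)) = 1/((10 + 41) + 2*(-310)*(-177 - 310)) = 1/(51 + 2*(-310)*(-487)) = 1/(51 + 301940) = 1/301991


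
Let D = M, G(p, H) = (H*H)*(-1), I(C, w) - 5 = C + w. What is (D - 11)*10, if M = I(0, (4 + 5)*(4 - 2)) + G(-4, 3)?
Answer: 30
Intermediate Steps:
I(C, w) = 5 + C + w (I(C, w) = 5 + (C + w) = 5 + C + w)
G(p, H) = -H**2 (G(p, H) = H**2*(-1) = -H**2)
M = 14 (M = (5 + 0 + (4 + 5)*(4 - 2)) - 1*3**2 = (5 + 0 + 9*2) - 1*9 = (5 + 0 + 18) - 9 = 23 - 9 = 14)
D = 14
(D - 11)*10 = (14 - 11)*10 = 3*10 = 30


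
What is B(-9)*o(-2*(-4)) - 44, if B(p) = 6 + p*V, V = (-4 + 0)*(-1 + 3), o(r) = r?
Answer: 580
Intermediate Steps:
V = -8 (V = -4*2 = -8)
B(p) = 6 - 8*p (B(p) = 6 + p*(-8) = 6 - 8*p)
B(-9)*o(-2*(-4)) - 44 = (6 - 8*(-9))*(-2*(-4)) - 44 = (6 + 72)*8 - 44 = 78*8 - 44 = 624 - 44 = 580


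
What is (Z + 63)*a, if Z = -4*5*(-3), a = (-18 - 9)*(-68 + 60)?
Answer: 26568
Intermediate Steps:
a = 216 (a = -27*(-8) = 216)
Z = 60 (Z = -20*(-3) = 60)
(Z + 63)*a = (60 + 63)*216 = 123*216 = 26568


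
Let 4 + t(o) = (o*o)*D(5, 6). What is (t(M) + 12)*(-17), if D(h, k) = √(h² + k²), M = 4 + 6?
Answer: -136 - 1700*√61 ≈ -13413.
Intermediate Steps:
M = 10
t(o) = -4 + √61*o² (t(o) = -4 + (o*o)*√(5² + 6²) = -4 + o²*√(25 + 36) = -4 + o²*√61 = -4 + √61*o²)
(t(M) + 12)*(-17) = ((-4 + √61*10²) + 12)*(-17) = ((-4 + √61*100) + 12)*(-17) = ((-4 + 100*√61) + 12)*(-17) = (8 + 100*√61)*(-17) = -136 - 1700*√61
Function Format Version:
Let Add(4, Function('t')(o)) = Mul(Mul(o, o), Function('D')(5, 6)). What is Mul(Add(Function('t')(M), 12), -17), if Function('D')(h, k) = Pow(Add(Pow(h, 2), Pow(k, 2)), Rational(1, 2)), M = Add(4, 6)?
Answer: Add(-136, Mul(-1700, Pow(61, Rational(1, 2)))) ≈ -13413.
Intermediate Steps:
M = 10
Function('t')(o) = Add(-4, Mul(Pow(61, Rational(1, 2)), Pow(o, 2))) (Function('t')(o) = Add(-4, Mul(Mul(o, o), Pow(Add(Pow(5, 2), Pow(6, 2)), Rational(1, 2)))) = Add(-4, Mul(Pow(o, 2), Pow(Add(25, 36), Rational(1, 2)))) = Add(-4, Mul(Pow(o, 2), Pow(61, Rational(1, 2)))) = Add(-4, Mul(Pow(61, Rational(1, 2)), Pow(o, 2))))
Mul(Add(Function('t')(M), 12), -17) = Mul(Add(Add(-4, Mul(Pow(61, Rational(1, 2)), Pow(10, 2))), 12), -17) = Mul(Add(Add(-4, Mul(Pow(61, Rational(1, 2)), 100)), 12), -17) = Mul(Add(Add(-4, Mul(100, Pow(61, Rational(1, 2)))), 12), -17) = Mul(Add(8, Mul(100, Pow(61, Rational(1, 2)))), -17) = Add(-136, Mul(-1700, Pow(61, Rational(1, 2))))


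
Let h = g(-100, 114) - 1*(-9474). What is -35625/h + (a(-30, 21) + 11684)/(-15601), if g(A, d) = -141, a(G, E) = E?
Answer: -221676130/48534711 ≈ -4.5674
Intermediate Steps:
h = 9333 (h = -141 - 1*(-9474) = -141 + 9474 = 9333)
-35625/h + (a(-30, 21) + 11684)/(-15601) = -35625/9333 + (21 + 11684)/(-15601) = -35625*1/9333 + 11705*(-1/15601) = -11875/3111 - 11705/15601 = -221676130/48534711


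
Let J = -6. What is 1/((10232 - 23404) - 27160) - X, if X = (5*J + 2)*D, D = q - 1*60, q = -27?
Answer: -98248753/40332 ≈ -2436.0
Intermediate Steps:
D = -87 (D = -27 - 1*60 = -27 - 60 = -87)
X = 2436 (X = (5*(-6) + 2)*(-87) = (-30 + 2)*(-87) = -28*(-87) = 2436)
1/((10232 - 23404) - 27160) - X = 1/((10232 - 23404) - 27160) - 1*2436 = 1/(-13172 - 27160) - 2436 = 1/(-40332) - 2436 = -1/40332 - 2436 = -98248753/40332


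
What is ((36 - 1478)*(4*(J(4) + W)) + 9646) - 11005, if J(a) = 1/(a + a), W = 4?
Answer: -25152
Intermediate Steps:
J(a) = 1/(2*a)
((36 - 1478)*(4*(J(4) + W)) + 9646) - 11005 = ((36 - 1478)*(4*((1/2)/4 + 4)) + 9646) - 11005 = (-5768*((1/2)*(1/4) + 4) + 9646) - 11005 = (-5768*(1/8 + 4) + 9646) - 11005 = (-5768*33/8 + 9646) - 11005 = (-1442*33/2 + 9646) - 11005 = (-23793 + 9646) - 11005 = -14147 - 11005 = -25152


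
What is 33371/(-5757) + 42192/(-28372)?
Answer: -297425339/40834401 ≈ -7.2837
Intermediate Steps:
33371/(-5757) + 42192/(-28372) = 33371*(-1/5757) + 42192*(-1/28372) = -33371/5757 - 10548/7093 = -297425339/40834401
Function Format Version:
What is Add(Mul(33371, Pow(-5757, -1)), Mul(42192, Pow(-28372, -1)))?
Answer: Rational(-297425339, 40834401) ≈ -7.2837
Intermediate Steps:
Add(Mul(33371, Pow(-5757, -1)), Mul(42192, Pow(-28372, -1))) = Add(Mul(33371, Rational(-1, 5757)), Mul(42192, Rational(-1, 28372))) = Add(Rational(-33371, 5757), Rational(-10548, 7093)) = Rational(-297425339, 40834401)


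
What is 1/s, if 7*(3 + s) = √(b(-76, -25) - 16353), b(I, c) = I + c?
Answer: -147/16895 - 7*I*√16454/16895 ≈ -0.0087008 - 0.053147*I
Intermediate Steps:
s = -3 + I*√16454/7 (s = -3 + √((-76 - 25) - 16353)/7 = -3 + √(-101 - 16353)/7 = -3 + √(-16454)/7 = -3 + (I*√16454)/7 = -3 + I*√16454/7 ≈ -3.0 + 18.325*I)
1/s = 1/(-3 + I*√16454/7)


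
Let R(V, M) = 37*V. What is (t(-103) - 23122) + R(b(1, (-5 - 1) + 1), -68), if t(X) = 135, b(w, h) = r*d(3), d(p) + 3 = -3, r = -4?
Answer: -22099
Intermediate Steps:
d(p) = -6 (d(p) = -3 - 3 = -6)
b(w, h) = 24 (b(w, h) = -4*(-6) = 24)
(t(-103) - 23122) + R(b(1, (-5 - 1) + 1), -68) = (135 - 23122) + 37*24 = -22987 + 888 = -22099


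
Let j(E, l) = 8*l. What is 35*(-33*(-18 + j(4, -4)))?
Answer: 57750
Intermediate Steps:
35*(-33*(-18 + j(4, -4))) = 35*(-33*(-18 + 8*(-4))) = 35*(-33*(-18 - 32)) = 35*(-33*(-50)) = 35*1650 = 57750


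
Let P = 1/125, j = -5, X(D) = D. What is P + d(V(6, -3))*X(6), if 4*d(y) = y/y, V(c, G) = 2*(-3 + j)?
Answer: 377/250 ≈ 1.5080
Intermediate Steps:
P = 1/125 ≈ 0.0080000
V(c, G) = -16 (V(c, G) = 2*(-3 - 5) = 2*(-8) = -16)
d(y) = 1/4 (d(y) = (y/y)/4 = (1/4)*1 = 1/4)
P + d(V(6, -3))*X(6) = 1/125 + (1/4)*6 = 1/125 + 3/2 = 377/250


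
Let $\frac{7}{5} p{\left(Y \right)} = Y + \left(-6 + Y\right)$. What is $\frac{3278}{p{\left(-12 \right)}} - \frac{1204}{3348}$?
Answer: $- \frac{3208492}{20925} \approx -153.33$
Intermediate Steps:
$p{\left(Y \right)} = - \frac{30}{7} + \frac{10 Y}{7}$ ($p{\left(Y \right)} = \frac{5 \left(Y + \left(-6 + Y\right)\right)}{7} = \frac{5 \left(-6 + 2 Y\right)}{7} = - \frac{30}{7} + \frac{10 Y}{7}$)
$\frac{3278}{p{\left(-12 \right)}} - \frac{1204}{3348} = \frac{3278}{- \frac{30}{7} + \frac{10}{7} \left(-12\right)} - \frac{1204}{3348} = \frac{3278}{- \frac{30}{7} - \frac{120}{7}} - \frac{301}{837} = \frac{3278}{- \frac{150}{7}} - \frac{301}{837} = 3278 \left(- \frac{7}{150}\right) - \frac{301}{837} = - \frac{11473}{75} - \frac{301}{837} = - \frac{3208492}{20925}$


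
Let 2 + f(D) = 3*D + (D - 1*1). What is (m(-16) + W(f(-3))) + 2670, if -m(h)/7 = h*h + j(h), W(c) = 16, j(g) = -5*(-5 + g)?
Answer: 159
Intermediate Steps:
j(g) = 25 - 5*g
f(D) = -3 + 4*D (f(D) = -2 + (3*D + (D - 1*1)) = -2 + (3*D + (D - 1)) = -2 + (3*D + (-1 + D)) = -2 + (-1 + 4*D) = -3 + 4*D)
m(h) = -175 - 7*h² + 35*h (m(h) = -7*(h*h + (25 - 5*h)) = -7*(h² + (25 - 5*h)) = -7*(25 + h² - 5*h) = -175 - 7*h² + 35*h)
(m(-16) + W(f(-3))) + 2670 = ((-175 - 7*(-16)² + 35*(-16)) + 16) + 2670 = ((-175 - 7*256 - 560) + 16) + 2670 = ((-175 - 1792 - 560) + 16) + 2670 = (-2527 + 16) + 2670 = -2511 + 2670 = 159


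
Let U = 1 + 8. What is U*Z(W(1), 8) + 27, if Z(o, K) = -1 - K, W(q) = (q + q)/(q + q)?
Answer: -54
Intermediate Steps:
W(q) = 1 (W(q) = (2*q)/((2*q)) = (2*q)*(1/(2*q)) = 1)
U = 9
U*Z(W(1), 8) + 27 = 9*(-1 - 1*8) + 27 = 9*(-1 - 8) + 27 = 9*(-9) + 27 = -81 + 27 = -54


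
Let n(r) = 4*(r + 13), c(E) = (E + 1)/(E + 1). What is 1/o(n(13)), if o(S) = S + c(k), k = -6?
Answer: 1/105 ≈ 0.0095238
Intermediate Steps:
c(E) = 1 (c(E) = (1 + E)/(1 + E) = 1)
n(r) = 52 + 4*r (n(r) = 4*(13 + r) = 52 + 4*r)
o(S) = 1 + S (o(S) = S + 1 = 1 + S)
1/o(n(13)) = 1/(1 + (52 + 4*13)) = 1/(1 + (52 + 52)) = 1/(1 + 104) = 1/105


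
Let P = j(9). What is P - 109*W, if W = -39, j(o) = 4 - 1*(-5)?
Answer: 4260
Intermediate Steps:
j(o) = 9 (j(o) = 4 + 5 = 9)
P = 9
P - 109*W = 9 - 109*(-39) = 9 + 4251 = 4260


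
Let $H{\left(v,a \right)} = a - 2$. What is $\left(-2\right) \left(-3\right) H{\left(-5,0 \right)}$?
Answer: $-12$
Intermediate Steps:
$H{\left(v,a \right)} = -2 + a$ ($H{\left(v,a \right)} = a - 2 = -2 + a$)
$\left(-2\right) \left(-3\right) H{\left(-5,0 \right)} = \left(-2\right) \left(-3\right) \left(-2 + 0\right) = 6 \left(-2\right) = -12$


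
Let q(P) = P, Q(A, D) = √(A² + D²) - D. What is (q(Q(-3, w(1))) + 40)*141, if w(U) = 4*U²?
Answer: 5781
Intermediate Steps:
(q(Q(-3, w(1))) + 40)*141 = ((√((-3)² + (4*1²)²) - 4*1²) + 40)*141 = ((√(9 + (4*1)²) - 4) + 40)*141 = ((√(9 + 4²) - 1*4) + 40)*141 = ((√(9 + 16) - 4) + 40)*141 = ((√25 - 4) + 40)*141 = ((5 - 4) + 40)*141 = (1 + 40)*141 = 41*141 = 5781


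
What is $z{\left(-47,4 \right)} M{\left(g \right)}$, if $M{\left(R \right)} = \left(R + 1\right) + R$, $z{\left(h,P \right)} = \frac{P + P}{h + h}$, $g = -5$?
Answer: $\frac{36}{47} \approx 0.76596$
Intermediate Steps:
$z{\left(h,P \right)} = \frac{P}{h}$ ($z{\left(h,P \right)} = \frac{2 P}{2 h} = 2 P \frac{1}{2 h} = \frac{P}{h}$)
$M{\left(R \right)} = 1 + 2 R$ ($M{\left(R \right)} = \left(1 + R\right) + R = 1 + 2 R$)
$z{\left(-47,4 \right)} M{\left(g \right)} = \frac{4}{-47} \left(1 + 2 \left(-5\right)\right) = 4 \left(- \frac{1}{47}\right) \left(1 - 10\right) = \left(- \frac{4}{47}\right) \left(-9\right) = \frac{36}{47}$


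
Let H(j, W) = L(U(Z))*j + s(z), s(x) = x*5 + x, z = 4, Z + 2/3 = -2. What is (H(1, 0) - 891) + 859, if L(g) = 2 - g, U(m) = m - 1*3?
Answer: -1/3 ≈ -0.33333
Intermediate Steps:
Z = -8/3 (Z = -2/3 - 2 = -8/3 ≈ -2.6667)
U(m) = -3 + m (U(m) = m - 3 = -3 + m)
s(x) = 6*x (s(x) = 5*x + x = 6*x)
H(j, W) = 24 + 23*j/3 (H(j, W) = (2 - (-3 - 8/3))*j + 6*4 = (2 - 1*(-17/3))*j + 24 = (2 + 17/3)*j + 24 = 23*j/3 + 24 = 24 + 23*j/3)
(H(1, 0) - 891) + 859 = ((24 + (23/3)*1) - 891) + 859 = ((24 + 23/3) - 891) + 859 = (95/3 - 891) + 859 = -2578/3 + 859 = -1/3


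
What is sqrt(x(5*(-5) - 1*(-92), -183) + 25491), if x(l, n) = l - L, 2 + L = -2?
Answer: sqrt(25562) ≈ 159.88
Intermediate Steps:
L = -4 (L = -2 - 2 = -4)
x(l, n) = 4 + l (x(l, n) = l - 1*(-4) = l + 4 = 4 + l)
sqrt(x(5*(-5) - 1*(-92), -183) + 25491) = sqrt((4 + (5*(-5) - 1*(-92))) + 25491) = sqrt((4 + (-25 + 92)) + 25491) = sqrt((4 + 67) + 25491) = sqrt(71 + 25491) = sqrt(25562)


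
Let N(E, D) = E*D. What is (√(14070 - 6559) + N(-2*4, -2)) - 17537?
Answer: -17521 + √7511 ≈ -17434.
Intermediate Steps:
N(E, D) = D*E
(√(14070 - 6559) + N(-2*4, -2)) - 17537 = (√(14070 - 6559) - (-4)*4) - 17537 = (√7511 - 2*(-8)) - 17537 = (√7511 + 16) - 17537 = (16 + √7511) - 17537 = -17521 + √7511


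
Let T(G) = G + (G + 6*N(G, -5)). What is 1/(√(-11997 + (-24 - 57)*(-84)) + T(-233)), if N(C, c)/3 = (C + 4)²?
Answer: 943472/890139419977 - 3*I*√577/890139419977 ≈ 1.0599e-6 - 8.0956e-11*I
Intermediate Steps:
N(C, c) = 3*(4 + C)² (N(C, c) = 3*(C + 4)² = 3*(4 + C)²)
T(G) = 2*G + 18*(4 + G)² (T(G) = G + (G + 6*(3*(4 + G)²)) = G + (G + 18*(4 + G)²) = 2*G + 18*(4 + G)²)
1/(√(-11997 + (-24 - 57)*(-84)) + T(-233)) = 1/(√(-11997 + (-24 - 57)*(-84)) + (2*(-233) + 18*(4 - 233)²)) = 1/(√(-11997 - 81*(-84)) + (-466 + 18*(-229)²)) = 1/(√(-11997 + 6804) + (-466 + 18*52441)) = 1/(√(-5193) + (-466 + 943938)) = 1/(3*I*√577 + 943472) = 1/(943472 + 3*I*√577)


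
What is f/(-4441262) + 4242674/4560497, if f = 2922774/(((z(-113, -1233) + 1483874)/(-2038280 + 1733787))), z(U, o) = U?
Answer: 762307874499832041/715538867996692187 ≈ 1.0654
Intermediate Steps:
f = -296654741194/494587 (f = 2922774/(((-113 + 1483874)/(-2038280 + 1733787))) = 2922774/((1483761/(-304493))) = 2922774/((1483761*(-1/304493))) = 2922774/(-1483761/304493) = 2922774*(-304493/1483761) = -296654741194/494587 ≈ -5.9980e+5)
f/(-4441262) + 4242674/4560497 = -296654741194/494587/(-4441262) + 4242674/4560497 = -296654741194/494587*(-1/4441262) + 4242674*(1/4560497) = 21189624371/156899317771 + 4242674/4560497 = 762307874499832041/715538867996692187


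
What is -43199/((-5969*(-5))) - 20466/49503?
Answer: -916429289/492472345 ≈ -1.8609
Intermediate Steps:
-43199/((-5969*(-5))) - 20466/49503 = -43199/29845 - 20466*1/49503 = -43199*1/29845 - 6822/16501 = -43199/29845 - 6822/16501 = -916429289/492472345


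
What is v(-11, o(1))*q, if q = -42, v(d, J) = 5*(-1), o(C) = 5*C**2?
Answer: 210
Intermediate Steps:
v(d, J) = -5
v(-11, o(1))*q = -5*(-42) = 210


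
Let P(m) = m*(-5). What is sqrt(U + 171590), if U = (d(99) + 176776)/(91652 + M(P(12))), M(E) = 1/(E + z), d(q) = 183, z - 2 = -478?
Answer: sqrt(414104848639861558494)/49125471 ≈ 414.24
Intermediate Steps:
z = -476 (z = 2 - 478 = -476)
P(m) = -5*m
M(E) = 1/(-476 + E) (M(E) = 1/(E - 476) = 1/(-476 + E))
U = 94850024/49125471 (U = (183 + 176776)/(91652 + 1/(-476 - 5*12)) = 176959/(91652 + 1/(-476 - 60)) = 176959/(91652 + 1/(-536)) = 176959/(91652 - 1/536) = 176959/(49125471/536) = 176959*(536/49125471) = 94850024/49125471 ≈ 1.9308)
sqrt(U + 171590) = sqrt(94850024/49125471 + 171590) = sqrt(8429534418914/49125471) = sqrt(414104848639861558494)/49125471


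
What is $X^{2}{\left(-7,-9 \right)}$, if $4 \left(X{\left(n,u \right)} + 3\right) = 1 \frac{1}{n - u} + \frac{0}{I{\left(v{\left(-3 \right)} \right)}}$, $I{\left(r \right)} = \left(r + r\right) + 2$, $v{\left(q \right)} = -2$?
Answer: $\frac{529}{64} \approx 8.2656$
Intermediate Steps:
$I{\left(r \right)} = 2 + 2 r$ ($I{\left(r \right)} = 2 r + 2 = 2 + 2 r$)
$X{\left(n,u \right)} = -3 + \frac{1}{4 \left(n - u\right)}$ ($X{\left(n,u \right)} = -3 + \frac{1 \frac{1}{n - u} + \frac{0}{2 + 2 \left(-2\right)}}{4} = -3 + \frac{\frac{1}{n - u} + \frac{0}{2 - 4}}{4} = -3 + \frac{\frac{1}{n - u} + \frac{0}{-2}}{4} = -3 + \frac{\frac{1}{n - u} + 0 \left(- \frac{1}{2}\right)}{4} = -3 + \frac{\frac{1}{n - u} + 0}{4} = -3 + \frac{1}{4 \left(n - u\right)}$)
$X^{2}{\left(-7,-9 \right)} = \left(\frac{\frac{1}{4} - -21 + 3 \left(-9\right)}{-7 - -9}\right)^{2} = \left(\frac{\frac{1}{4} + 21 - 27}{-7 + 9}\right)^{2} = \left(\frac{1}{2} \left(- \frac{23}{4}\right)\right)^{2} = \left(- \frac{23}{8}\right)^{2} = \frac{529}{64}$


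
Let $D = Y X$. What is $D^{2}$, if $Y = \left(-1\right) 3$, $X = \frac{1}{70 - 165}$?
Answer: $\frac{9}{9025} \approx 0.00099723$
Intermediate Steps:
$X = - \frac{1}{95}$ ($X = \frac{1}{-95} = - \frac{1}{95} \approx -0.010526$)
$Y = -3$
$D = \frac{3}{95}$ ($D = \left(-3\right) \left(- \frac{1}{95}\right) = \frac{3}{95} \approx 0.031579$)
$D^{2} = \left(\frac{3}{95}\right)^{2} = \frac{9}{9025}$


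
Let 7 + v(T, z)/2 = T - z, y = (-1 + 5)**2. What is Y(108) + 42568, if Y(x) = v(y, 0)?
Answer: 42586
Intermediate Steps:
y = 16 (y = 4**2 = 16)
v(T, z) = -14 - 2*z + 2*T (v(T, z) = -14 + 2*(T - z) = -14 + (-2*z + 2*T) = -14 - 2*z + 2*T)
Y(x) = 18 (Y(x) = -14 - 2*0 + 2*16 = -14 + 0 + 32 = 18)
Y(108) + 42568 = 18 + 42568 = 42586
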